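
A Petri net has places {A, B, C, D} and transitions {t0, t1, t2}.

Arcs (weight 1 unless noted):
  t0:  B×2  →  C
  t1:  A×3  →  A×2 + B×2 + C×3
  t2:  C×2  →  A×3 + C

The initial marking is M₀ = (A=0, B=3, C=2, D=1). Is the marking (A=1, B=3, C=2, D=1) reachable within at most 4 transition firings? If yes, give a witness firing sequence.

NO — not reachable within 4 firings

depth 0: 1 marking
depth 1: 3 markings reached so far
depth 2: 5 markings reached so far
depth 3: 8 markings reached so far
depth 4: 12 markings reached so far
target is not among the 12 markings reachable within 4 steps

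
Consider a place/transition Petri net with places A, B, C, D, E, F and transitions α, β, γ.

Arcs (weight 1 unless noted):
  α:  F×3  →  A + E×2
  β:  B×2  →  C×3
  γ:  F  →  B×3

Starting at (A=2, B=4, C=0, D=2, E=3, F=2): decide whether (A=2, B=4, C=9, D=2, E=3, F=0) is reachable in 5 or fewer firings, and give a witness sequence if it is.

YES — reachable via ⟨β, β, γ, β, γ⟩ (5 firings)

step 1: fire β:  (A=2, B=4, C=0, D=2, E=3, F=2) → (A=2, B=2, C=3, D=2, E=3, F=2)
step 2: fire β:  (A=2, B=2, C=3, D=2, E=3, F=2) → (A=2, B=0, C=6, D=2, E=3, F=2)
step 3: fire γ:  (A=2, B=0, C=6, D=2, E=3, F=2) → (A=2, B=3, C=6, D=2, E=3, F=1)
step 4: fire β:  (A=2, B=3, C=6, D=2, E=3, F=1) → (A=2, B=1, C=9, D=2, E=3, F=1)
step 5: fire γ:  (A=2, B=1, C=9, D=2, E=3, F=1) → (A=2, B=4, C=9, D=2, E=3, F=0)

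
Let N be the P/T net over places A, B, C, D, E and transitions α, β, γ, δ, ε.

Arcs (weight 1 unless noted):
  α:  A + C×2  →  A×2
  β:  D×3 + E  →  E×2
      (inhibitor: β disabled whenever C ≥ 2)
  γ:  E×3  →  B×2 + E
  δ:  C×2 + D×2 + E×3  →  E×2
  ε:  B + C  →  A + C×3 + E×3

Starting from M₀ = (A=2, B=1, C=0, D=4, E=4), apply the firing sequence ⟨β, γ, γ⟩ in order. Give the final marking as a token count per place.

(A=2, B=5, C=0, D=1, E=1)

step 1: fire β:  (A=2, B=1, C=0, D=4, E=4) → (A=2, B=1, C=0, D=1, E=5)
step 2: fire γ:  (A=2, B=1, C=0, D=1, E=5) → (A=2, B=3, C=0, D=1, E=3)
step 3: fire γ:  (A=2, B=3, C=0, D=1, E=3) → (A=2, B=5, C=0, D=1, E=1)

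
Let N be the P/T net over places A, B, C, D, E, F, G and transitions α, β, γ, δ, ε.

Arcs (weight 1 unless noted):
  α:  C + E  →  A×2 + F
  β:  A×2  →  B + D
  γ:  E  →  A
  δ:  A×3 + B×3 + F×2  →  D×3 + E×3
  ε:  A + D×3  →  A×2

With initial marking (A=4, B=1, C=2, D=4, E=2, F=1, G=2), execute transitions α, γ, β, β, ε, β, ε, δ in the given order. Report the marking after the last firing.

(A=0, B=1, C=1, D=4, E=3, F=0, G=2)

step 1: fire α:  (A=4, B=1, C=2, D=4, E=2, F=1, G=2) → (A=6, B=1, C=1, D=4, E=1, F=2, G=2)
step 2: fire γ:  (A=6, B=1, C=1, D=4, E=1, F=2, G=2) → (A=7, B=1, C=1, D=4, E=0, F=2, G=2)
step 3: fire β:  (A=7, B=1, C=1, D=4, E=0, F=2, G=2) → (A=5, B=2, C=1, D=5, E=0, F=2, G=2)
step 4: fire β:  (A=5, B=2, C=1, D=5, E=0, F=2, G=2) → (A=3, B=3, C=1, D=6, E=0, F=2, G=2)
step 5: fire ε:  (A=3, B=3, C=1, D=6, E=0, F=2, G=2) → (A=4, B=3, C=1, D=3, E=0, F=2, G=2)
step 6: fire β:  (A=4, B=3, C=1, D=3, E=0, F=2, G=2) → (A=2, B=4, C=1, D=4, E=0, F=2, G=2)
step 7: fire ε:  (A=2, B=4, C=1, D=4, E=0, F=2, G=2) → (A=3, B=4, C=1, D=1, E=0, F=2, G=2)
step 8: fire δ:  (A=3, B=4, C=1, D=1, E=0, F=2, G=2) → (A=0, B=1, C=1, D=4, E=3, F=0, G=2)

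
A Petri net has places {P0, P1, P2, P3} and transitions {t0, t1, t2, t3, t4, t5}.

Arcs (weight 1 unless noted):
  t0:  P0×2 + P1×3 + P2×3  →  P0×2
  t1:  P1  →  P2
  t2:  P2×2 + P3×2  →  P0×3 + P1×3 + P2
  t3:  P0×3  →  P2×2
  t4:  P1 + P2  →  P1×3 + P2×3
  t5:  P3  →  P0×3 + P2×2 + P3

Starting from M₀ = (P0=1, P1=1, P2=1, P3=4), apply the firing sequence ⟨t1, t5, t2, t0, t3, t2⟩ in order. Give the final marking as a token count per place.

(P0=7, P1=3, P2=1, P3=0)

step 1: fire t1:  (P0=1, P1=1, P2=1, P3=4) → (P0=1, P1=0, P2=2, P3=4)
step 2: fire t5:  (P0=1, P1=0, P2=2, P3=4) → (P0=4, P1=0, P2=4, P3=4)
step 3: fire t2:  (P0=4, P1=0, P2=4, P3=4) → (P0=7, P1=3, P2=3, P3=2)
step 4: fire t0:  (P0=7, P1=3, P2=3, P3=2) → (P0=7, P1=0, P2=0, P3=2)
step 5: fire t3:  (P0=7, P1=0, P2=0, P3=2) → (P0=4, P1=0, P2=2, P3=2)
step 6: fire t2:  (P0=4, P1=0, P2=2, P3=2) → (P0=7, P1=3, P2=1, P3=0)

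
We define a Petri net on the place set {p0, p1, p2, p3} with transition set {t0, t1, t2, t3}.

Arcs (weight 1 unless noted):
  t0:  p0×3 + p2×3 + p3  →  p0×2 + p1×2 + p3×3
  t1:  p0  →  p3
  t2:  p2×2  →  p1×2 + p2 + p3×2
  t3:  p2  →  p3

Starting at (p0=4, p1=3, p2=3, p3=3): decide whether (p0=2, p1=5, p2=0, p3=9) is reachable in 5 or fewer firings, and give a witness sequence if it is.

step 1: fire t1:  (p0=4, p1=3, p2=3, p3=3) → (p0=3, p1=3, p2=3, p3=4)
step 2: fire t1:  (p0=3, p1=3, p2=3, p3=4) → (p0=2, p1=3, p2=3, p3=5)
step 3: fire t2:  (p0=2, p1=3, p2=3, p3=5) → (p0=2, p1=5, p2=2, p3=7)
step 4: fire t3:  (p0=2, p1=5, p2=2, p3=7) → (p0=2, p1=5, p2=1, p3=8)
step 5: fire t3:  (p0=2, p1=5, p2=1, p3=8) → (p0=2, p1=5, p2=0, p3=9)

YES — reachable via ⟨t1, t1, t2, t3, t3⟩ (5 firings)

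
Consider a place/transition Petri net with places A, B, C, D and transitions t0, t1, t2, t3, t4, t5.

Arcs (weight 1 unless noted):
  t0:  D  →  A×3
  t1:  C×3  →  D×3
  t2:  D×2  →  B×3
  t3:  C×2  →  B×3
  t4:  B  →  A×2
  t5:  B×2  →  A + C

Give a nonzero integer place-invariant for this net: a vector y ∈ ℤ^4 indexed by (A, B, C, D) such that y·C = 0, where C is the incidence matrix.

Incidence matrix C (rows=places, cols=transitions):
       t0   t1   t2   t3   t4   t5
    A   3    0    0    0    2    1
    B   0    0    3    3   -1   -2
    C   0   -3    0   -2    0    1
    D  -1    3   -2    0    0    0

Candidate y = [1, 2, 3, 3]; check y·C column-wise:
  col t0: 1·3 + 2·0 + 3·0 + 3·-1 = 0
  col t1: 1·0 + 2·0 + 3·-3 + 3·3 = 0
  col t2: 1·0 + 2·3 + 3·0 + 3·-2 = 0
  col t3: 1·0 + 2·3 + 3·-2 + 3·0 = 0
  col t4: 1·2 + 2·-1 + 3·0 + 3·0 = 0
  col t5: 1·1 + 2·-2 + 3·1 + 3·0 = 0

y = (A:1, B:2, C:3, D:3)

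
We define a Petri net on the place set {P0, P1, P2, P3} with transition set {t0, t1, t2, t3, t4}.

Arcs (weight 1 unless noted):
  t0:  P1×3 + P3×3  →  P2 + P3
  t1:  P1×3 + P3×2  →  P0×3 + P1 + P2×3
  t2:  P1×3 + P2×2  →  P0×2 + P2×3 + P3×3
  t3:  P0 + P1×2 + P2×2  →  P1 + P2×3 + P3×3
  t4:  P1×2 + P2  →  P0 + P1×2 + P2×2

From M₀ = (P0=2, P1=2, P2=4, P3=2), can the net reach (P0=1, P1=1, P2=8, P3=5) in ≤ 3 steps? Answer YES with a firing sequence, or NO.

NO — not reachable within 3 firings

depth 0: 1 marking
depth 1: 3 markings reached so far
depth 2: 5 markings reached so far
depth 3: 7 markings reached so far
target is not among the 7 markings reachable within 3 steps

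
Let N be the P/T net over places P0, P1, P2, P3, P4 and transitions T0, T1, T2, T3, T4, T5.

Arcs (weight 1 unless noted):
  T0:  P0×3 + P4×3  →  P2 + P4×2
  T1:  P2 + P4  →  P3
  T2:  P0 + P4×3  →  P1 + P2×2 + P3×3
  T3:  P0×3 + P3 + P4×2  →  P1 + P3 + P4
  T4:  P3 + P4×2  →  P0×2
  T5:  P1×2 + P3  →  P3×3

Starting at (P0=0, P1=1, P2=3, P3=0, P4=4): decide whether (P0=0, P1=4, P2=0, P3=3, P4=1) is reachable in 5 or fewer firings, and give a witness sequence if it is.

depth 0: 1 marking
depth 1: 2 markings reached so far
depth 2: 4 markings reached so far
depth 3: 6 markings reached so far
depth 4: 6 markings reached so far
(frontier empty at depth 4; search complete)
target is not among the 6 markings reachable within 5 steps

NO — not reachable within 5 firings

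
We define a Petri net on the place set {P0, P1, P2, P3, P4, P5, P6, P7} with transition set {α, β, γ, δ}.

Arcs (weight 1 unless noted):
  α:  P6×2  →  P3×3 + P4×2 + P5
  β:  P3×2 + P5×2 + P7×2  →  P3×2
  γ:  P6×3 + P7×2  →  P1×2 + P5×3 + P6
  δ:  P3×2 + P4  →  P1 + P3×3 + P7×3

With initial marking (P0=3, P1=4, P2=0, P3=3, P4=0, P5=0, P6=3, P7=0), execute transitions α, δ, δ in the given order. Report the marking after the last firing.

(P0=3, P1=6, P2=0, P3=8, P4=0, P5=1, P6=1, P7=6)

step 1: fire α:  (P0=3, P1=4, P2=0, P3=3, P4=0, P5=0, P6=3, P7=0) → (P0=3, P1=4, P2=0, P3=6, P4=2, P5=1, P6=1, P7=0)
step 2: fire δ:  (P0=3, P1=4, P2=0, P3=6, P4=2, P5=1, P6=1, P7=0) → (P0=3, P1=5, P2=0, P3=7, P4=1, P5=1, P6=1, P7=3)
step 3: fire δ:  (P0=3, P1=5, P2=0, P3=7, P4=1, P5=1, P6=1, P7=3) → (P0=3, P1=6, P2=0, P3=8, P4=0, P5=1, P6=1, P7=6)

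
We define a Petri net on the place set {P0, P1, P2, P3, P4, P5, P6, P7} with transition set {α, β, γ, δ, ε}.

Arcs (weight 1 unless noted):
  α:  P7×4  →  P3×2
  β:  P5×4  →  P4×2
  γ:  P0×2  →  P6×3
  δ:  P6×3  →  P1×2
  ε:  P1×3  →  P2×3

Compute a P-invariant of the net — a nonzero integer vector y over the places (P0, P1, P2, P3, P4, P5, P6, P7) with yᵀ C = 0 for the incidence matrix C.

Incidence matrix C (rows=places, cols=transitions):
        α    β    γ    δ    ε
   P0   0    0   -2    0    0
   P1   0    0    0    2   -3
   P2   0    0    0    0    3
   P3   2    0    0    0    0
   P4   0    2    0    0    0
   P5   0   -4    0    0    0
   P6   0    0    3   -3    0
   P7  -4    0    0    0    0

Candidate y = [0, 0, 0, 0, 2, 1, 0, 0]; check y·C column-wise:
  col α: 0·2 + 2·0 + 1·0 + 0·-4 = 0
  col β: 2·2 + 1·-4 = 0
  col γ: 0·-2 + 2·0 + 1·0 + 0·3 = 0
  col δ: 0·2 + 2·0 + 1·0 + 0·-3 = 0
  col ε: 0·-3 + 0·3 + 2·0 + 1·0 = 0

y = (P0:0, P1:0, P2:0, P3:0, P4:2, P5:1, P6:0, P7:0)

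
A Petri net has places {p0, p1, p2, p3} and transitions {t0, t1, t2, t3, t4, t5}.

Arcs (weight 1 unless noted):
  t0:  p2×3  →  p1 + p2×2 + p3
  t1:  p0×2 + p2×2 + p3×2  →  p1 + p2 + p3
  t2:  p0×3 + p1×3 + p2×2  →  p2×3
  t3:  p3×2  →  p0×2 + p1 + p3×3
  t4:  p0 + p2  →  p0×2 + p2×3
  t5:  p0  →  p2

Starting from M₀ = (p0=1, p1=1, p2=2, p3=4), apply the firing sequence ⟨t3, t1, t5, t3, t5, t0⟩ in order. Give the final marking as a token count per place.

(p0=1, p1=5, p2=2, p3=6)

step 1: fire t3:  (p0=1, p1=1, p2=2, p3=4) → (p0=3, p1=2, p2=2, p3=5)
step 2: fire t1:  (p0=3, p1=2, p2=2, p3=5) → (p0=1, p1=3, p2=1, p3=4)
step 3: fire t5:  (p0=1, p1=3, p2=1, p3=4) → (p0=0, p1=3, p2=2, p3=4)
step 4: fire t3:  (p0=0, p1=3, p2=2, p3=4) → (p0=2, p1=4, p2=2, p3=5)
step 5: fire t5:  (p0=2, p1=4, p2=2, p3=5) → (p0=1, p1=4, p2=3, p3=5)
step 6: fire t0:  (p0=1, p1=4, p2=3, p3=5) → (p0=1, p1=5, p2=2, p3=6)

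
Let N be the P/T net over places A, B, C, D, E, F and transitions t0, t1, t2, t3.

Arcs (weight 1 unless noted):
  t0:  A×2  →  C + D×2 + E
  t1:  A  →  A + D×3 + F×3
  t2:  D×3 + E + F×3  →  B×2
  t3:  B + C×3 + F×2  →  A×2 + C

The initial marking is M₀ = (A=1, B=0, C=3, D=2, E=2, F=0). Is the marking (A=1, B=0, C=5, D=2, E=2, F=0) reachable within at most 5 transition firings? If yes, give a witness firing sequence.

NO — not reachable within 5 firings

depth 0: 1 marking
depth 1: 2 markings reached so far
depth 2: 4 markings reached so far
depth 3: 6 markings reached so far
depth 4: 10 markings reached so far
depth 5: 15 markings reached so far
target is not among the 15 markings reachable within 5 steps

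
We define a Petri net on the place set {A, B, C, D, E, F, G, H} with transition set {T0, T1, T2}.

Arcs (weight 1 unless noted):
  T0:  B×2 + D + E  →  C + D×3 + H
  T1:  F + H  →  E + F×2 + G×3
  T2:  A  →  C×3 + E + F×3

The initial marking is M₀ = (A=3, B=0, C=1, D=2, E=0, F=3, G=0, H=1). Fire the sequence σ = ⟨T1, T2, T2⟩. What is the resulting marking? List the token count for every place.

step 1: fire T1:  (A=3, B=0, C=1, D=2, E=0, F=3, G=0, H=1) → (A=3, B=0, C=1, D=2, E=1, F=4, G=3, H=0)
step 2: fire T2:  (A=3, B=0, C=1, D=2, E=1, F=4, G=3, H=0) → (A=2, B=0, C=4, D=2, E=2, F=7, G=3, H=0)
step 3: fire T2:  (A=2, B=0, C=4, D=2, E=2, F=7, G=3, H=0) → (A=1, B=0, C=7, D=2, E=3, F=10, G=3, H=0)

(A=1, B=0, C=7, D=2, E=3, F=10, G=3, H=0)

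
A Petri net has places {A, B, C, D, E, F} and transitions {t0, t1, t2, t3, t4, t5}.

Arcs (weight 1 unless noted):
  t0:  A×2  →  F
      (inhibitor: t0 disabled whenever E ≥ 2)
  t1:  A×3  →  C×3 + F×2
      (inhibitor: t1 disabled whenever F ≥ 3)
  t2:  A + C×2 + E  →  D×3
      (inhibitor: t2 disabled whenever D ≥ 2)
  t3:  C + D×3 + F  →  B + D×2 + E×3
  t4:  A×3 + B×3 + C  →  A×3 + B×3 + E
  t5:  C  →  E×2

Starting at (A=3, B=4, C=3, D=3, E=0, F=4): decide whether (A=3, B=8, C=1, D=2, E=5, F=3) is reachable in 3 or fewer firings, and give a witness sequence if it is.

depth 0: 1 marking
depth 1: 5 markings reached so far
depth 2: 13 markings reached so far
depth 3: 24 markings reached so far
target is not among the 24 markings reachable within 3 steps

NO — not reachable within 3 firings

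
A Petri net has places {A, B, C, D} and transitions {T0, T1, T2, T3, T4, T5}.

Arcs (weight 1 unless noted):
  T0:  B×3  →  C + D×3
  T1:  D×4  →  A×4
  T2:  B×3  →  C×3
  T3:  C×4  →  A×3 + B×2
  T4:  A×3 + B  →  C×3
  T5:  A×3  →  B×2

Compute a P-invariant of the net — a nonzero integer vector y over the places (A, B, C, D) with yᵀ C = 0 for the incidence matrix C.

Incidence matrix C (rows=places, cols=transitions):
       T0   T1   T2   T3   T4   T5
    A   0    4    0    3   -3   -3
    B  -3    0   -3    2   -1    2
    C   1    0    3   -4    3    0
    D   3   -4    0    0    0    0

Candidate y = [2, 3, 3, 2]; check y·C column-wise:
  col T0: 2·0 + 3·-3 + 3·1 + 2·3 = 0
  col T1: 2·4 + 3·0 + 3·0 + 2·-4 = 0
  col T2: 2·0 + 3·-3 + 3·3 + 2·0 = 0
  col T3: 2·3 + 3·2 + 3·-4 + 2·0 = 0
  col T4: 2·-3 + 3·-1 + 3·3 + 2·0 = 0
  col T5: 2·-3 + 3·2 + 3·0 + 2·0 = 0

y = (A:2, B:3, C:3, D:2)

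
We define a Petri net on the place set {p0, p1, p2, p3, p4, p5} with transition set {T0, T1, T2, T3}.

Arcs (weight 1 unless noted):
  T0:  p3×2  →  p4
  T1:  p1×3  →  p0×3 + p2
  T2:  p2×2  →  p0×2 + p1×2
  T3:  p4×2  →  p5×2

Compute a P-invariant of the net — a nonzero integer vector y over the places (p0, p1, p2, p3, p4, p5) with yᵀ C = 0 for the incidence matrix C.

Incidence matrix C (rows=places, cols=transitions):
       T0   T1   T2   T3
   p0   0    3    2    0
   p1   0   -3    2    0
   p2   0    1   -2    0
   p3  -2    0    0    0
   p4   1    0    0   -2
   p5   0    0    0    2

Candidate y = [1, 2, 3, 0, 0, 0]; check y·C column-wise:
  col T0: 1·0 + 2·0 + 3·0 + 0·-2 + 0·1 = 0
  col T1: 1·3 + 2·-3 + 3·1 = 0
  col T2: 1·2 + 2·2 + 3·-2 = 0
  col T3: 1·0 + 2·0 + 3·0 + 0·-2 + 0·2 = 0

y = (p0:1, p1:2, p2:3, p3:0, p4:0, p5:0)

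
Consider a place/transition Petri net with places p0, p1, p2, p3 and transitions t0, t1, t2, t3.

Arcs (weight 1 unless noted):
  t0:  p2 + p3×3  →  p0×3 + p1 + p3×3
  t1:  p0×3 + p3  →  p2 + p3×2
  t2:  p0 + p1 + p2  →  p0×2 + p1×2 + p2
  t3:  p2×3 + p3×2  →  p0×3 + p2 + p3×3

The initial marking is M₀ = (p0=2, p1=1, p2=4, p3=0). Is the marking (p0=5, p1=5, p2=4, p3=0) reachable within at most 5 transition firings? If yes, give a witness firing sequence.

NO — not reachable within 5 firings

depth 0: 1 marking
depth 1: 2 markings reached so far
depth 2: 3 markings reached so far
depth 3: 4 markings reached so far
depth 4: 5 markings reached so far
depth 5: 6 markings reached so far
target is not among the 6 markings reachable within 5 steps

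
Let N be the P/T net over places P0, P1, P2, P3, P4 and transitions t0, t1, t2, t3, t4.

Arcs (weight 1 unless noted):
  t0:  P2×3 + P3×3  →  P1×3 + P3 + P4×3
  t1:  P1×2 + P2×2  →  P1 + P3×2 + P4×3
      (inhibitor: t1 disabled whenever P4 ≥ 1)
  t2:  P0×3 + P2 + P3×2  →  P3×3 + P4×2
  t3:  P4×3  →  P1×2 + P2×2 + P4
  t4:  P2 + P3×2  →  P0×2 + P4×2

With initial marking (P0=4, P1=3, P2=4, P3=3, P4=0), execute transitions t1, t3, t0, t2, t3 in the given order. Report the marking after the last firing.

(P0=1, P1=9, P2=2, P3=4, P4=4)

step 1: fire t1:  (P0=4, P1=3, P2=4, P3=3, P4=0) → (P0=4, P1=2, P2=2, P3=5, P4=3)
step 2: fire t3:  (P0=4, P1=2, P2=2, P3=5, P4=3) → (P0=4, P1=4, P2=4, P3=5, P4=1)
step 3: fire t0:  (P0=4, P1=4, P2=4, P3=5, P4=1) → (P0=4, P1=7, P2=1, P3=3, P4=4)
step 4: fire t2:  (P0=4, P1=7, P2=1, P3=3, P4=4) → (P0=1, P1=7, P2=0, P3=4, P4=6)
step 5: fire t3:  (P0=1, P1=7, P2=0, P3=4, P4=6) → (P0=1, P1=9, P2=2, P3=4, P4=4)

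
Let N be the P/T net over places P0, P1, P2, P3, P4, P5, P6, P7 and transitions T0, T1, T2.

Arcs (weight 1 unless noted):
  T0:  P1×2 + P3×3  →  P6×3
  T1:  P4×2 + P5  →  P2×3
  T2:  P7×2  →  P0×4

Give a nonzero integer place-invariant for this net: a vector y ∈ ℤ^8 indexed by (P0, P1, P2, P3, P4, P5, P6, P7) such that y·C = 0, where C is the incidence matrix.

Incidence matrix C (rows=places, cols=transitions):
       T0   T1   T2
   P0   0    0    4
   P1  -2    0    0
   P2   0    3    0
   P3  -3    0    0
   P4   0   -2    0
   P5   0   -1    0
   P6   3    0    0
   P7   0    0   -2

Candidate y = [0, 3, 0, -2, 0, 0, 0, 0]; check y·C column-wise:
  col T0: 3·-2 + -2·-3 + 0·3 = 0
  col T1: 3·0 + 0·3 + -2·0 + 0·-2 + 0·-1 = 0
  col T2: 0·4 + 3·0 + -2·0 + 0·-2 = 0

y = (P0:0, P1:3, P2:0, P3:-2, P4:0, P5:0, P6:0, P7:0)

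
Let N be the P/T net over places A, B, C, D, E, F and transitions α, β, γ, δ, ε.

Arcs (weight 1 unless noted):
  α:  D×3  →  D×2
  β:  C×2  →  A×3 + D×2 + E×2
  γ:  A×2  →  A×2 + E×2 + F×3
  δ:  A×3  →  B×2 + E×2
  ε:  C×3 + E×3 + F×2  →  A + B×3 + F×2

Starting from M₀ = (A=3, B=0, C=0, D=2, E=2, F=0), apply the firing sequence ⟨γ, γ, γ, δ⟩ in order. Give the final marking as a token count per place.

(A=0, B=2, C=0, D=2, E=10, F=9)

step 1: fire γ:  (A=3, B=0, C=0, D=2, E=2, F=0) → (A=3, B=0, C=0, D=2, E=4, F=3)
step 2: fire γ:  (A=3, B=0, C=0, D=2, E=4, F=3) → (A=3, B=0, C=0, D=2, E=6, F=6)
step 3: fire γ:  (A=3, B=0, C=0, D=2, E=6, F=6) → (A=3, B=0, C=0, D=2, E=8, F=9)
step 4: fire δ:  (A=3, B=0, C=0, D=2, E=8, F=9) → (A=0, B=2, C=0, D=2, E=10, F=9)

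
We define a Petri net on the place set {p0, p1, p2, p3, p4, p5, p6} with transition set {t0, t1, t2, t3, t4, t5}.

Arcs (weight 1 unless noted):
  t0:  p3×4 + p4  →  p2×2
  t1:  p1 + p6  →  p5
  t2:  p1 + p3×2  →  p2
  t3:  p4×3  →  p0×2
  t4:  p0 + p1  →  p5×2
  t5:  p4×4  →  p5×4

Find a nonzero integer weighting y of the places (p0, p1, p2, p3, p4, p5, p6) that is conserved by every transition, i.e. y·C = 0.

y = (p0:0, p1:0, p2:2, p3:1, p4:0, p5:0, p6:0)

Incidence matrix C (rows=places, cols=transitions):
       t0   t1   t2   t3   t4   t5
   p0   0    0    0    2   -1    0
   p1   0   -1   -1    0   -1    0
   p2   2    0    1    0    0    0
   p3  -4    0   -2    0    0    0
   p4  -1    0    0   -3    0   -4
   p5   0    1    0    0    2    4
   p6   0   -1    0    0    0    0

Candidate y = [0, 0, 2, 1, 0, 0, 0]; check y·C column-wise:
  col t0: 2·2 + 1·-4 + 0·-1 = 0
  col t1: 0·-1 + 2·0 + 1·0 + 0·1 + 0·-1 = 0
  col t2: 0·-1 + 2·1 + 1·-2 = 0
  col t3: 0·2 + 2·0 + 1·0 + 0·-3 = 0
  col t4: 0·-1 + 0·-1 + 2·0 + 1·0 + 0·2 = 0
  col t5: 2·0 + 1·0 + 0·-4 + 0·4 = 0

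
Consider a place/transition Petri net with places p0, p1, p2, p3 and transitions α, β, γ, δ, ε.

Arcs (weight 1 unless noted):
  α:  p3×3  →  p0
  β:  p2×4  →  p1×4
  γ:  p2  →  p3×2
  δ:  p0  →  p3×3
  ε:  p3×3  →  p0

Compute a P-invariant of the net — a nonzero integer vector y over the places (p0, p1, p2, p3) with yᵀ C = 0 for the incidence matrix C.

Incidence matrix C (rows=places, cols=transitions):
        α    β    γ    δ    ε
   p0   1    0    0   -1    1
   p1   0    4    0    0    0
   p2   0   -4   -1    0    0
   p3  -3    0    2    3   -3

Candidate y = [3, 2, 2, 1]; check y·C column-wise:
  col α: 3·1 + 2·0 + 2·0 + 1·-3 = 0
  col β: 3·0 + 2·4 + 2·-4 + 1·0 = 0
  col γ: 3·0 + 2·0 + 2·-1 + 1·2 = 0
  col δ: 3·-1 + 2·0 + 2·0 + 1·3 = 0
  col ε: 3·1 + 2·0 + 2·0 + 1·-3 = 0

y = (p0:3, p1:2, p2:2, p3:1)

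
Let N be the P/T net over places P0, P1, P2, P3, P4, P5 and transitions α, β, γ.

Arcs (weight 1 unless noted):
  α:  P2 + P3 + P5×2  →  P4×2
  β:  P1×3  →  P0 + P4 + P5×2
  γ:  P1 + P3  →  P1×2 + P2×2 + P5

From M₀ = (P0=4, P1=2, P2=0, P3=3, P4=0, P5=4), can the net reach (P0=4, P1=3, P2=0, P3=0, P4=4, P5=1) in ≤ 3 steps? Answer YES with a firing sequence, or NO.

step 1: fire γ:  (P0=4, P1=2, P2=0, P3=3, P4=0, P5=4) → (P0=4, P1=3, P2=2, P3=2, P4=0, P5=5)
step 2: fire α:  (P0=4, P1=3, P2=2, P3=2, P4=0, P5=5) → (P0=4, P1=3, P2=1, P3=1, P4=2, P5=3)
step 3: fire α:  (P0=4, P1=3, P2=1, P3=1, P4=2, P5=3) → (P0=4, P1=3, P2=0, P3=0, P4=4, P5=1)

YES — reachable via ⟨γ, α, α⟩ (3 firings)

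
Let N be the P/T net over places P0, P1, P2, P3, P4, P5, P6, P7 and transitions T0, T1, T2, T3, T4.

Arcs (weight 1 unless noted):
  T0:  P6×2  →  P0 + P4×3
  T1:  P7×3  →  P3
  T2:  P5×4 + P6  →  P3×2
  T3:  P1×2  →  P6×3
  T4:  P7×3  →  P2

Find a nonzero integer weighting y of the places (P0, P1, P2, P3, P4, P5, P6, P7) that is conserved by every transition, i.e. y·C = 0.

y = (P0:3, P1:0, P2:0, P3:0, P4:-1, P5:0, P6:0, P7:0)

Incidence matrix C (rows=places, cols=transitions):
       T0   T1   T2   T3   T4
   P0   1    0    0    0    0
   P1   0    0    0   -2    0
   P2   0    0    0    0    1
   P3   0    1    2    0    0
   P4   3    0    0    0    0
   P5   0    0   -4    0    0
   P6  -2    0   -1    3    0
   P7   0   -3    0    0   -3

Candidate y = [3, 0, 0, 0, -1, 0, 0, 0]; check y·C column-wise:
  col T0: 3·1 + -1·3 + 0·-2 = 0
  col T1: 3·0 + 0·1 + -1·0 + 0·-3 = 0
  col T2: 3·0 + 0·2 + -1·0 + 0·-4 + 0·-1 = 0
  col T3: 3·0 + 0·-2 + -1·0 + 0·3 = 0
  col T4: 3·0 + 0·1 + -1·0 + 0·-3 = 0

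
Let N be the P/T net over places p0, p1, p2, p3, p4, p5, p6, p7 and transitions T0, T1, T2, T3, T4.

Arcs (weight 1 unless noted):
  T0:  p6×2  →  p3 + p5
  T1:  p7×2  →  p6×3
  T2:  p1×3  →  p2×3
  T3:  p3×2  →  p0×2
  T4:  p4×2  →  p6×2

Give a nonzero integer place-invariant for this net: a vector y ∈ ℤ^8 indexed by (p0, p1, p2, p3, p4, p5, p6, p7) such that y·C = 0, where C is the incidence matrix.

Incidence matrix C (rows=places, cols=transitions):
       T0   T1   T2   T3   T4
   p0   0    0    0    2    0
   p1   0    0   -3    0    0
   p2   0    0    3    0    0
   p3   1    0    0   -2    0
   p4   0    0    0    0   -2
   p5   1    0    0    0    0
   p6  -2    3    0    0    2
   p7   0   -2    0    0    0

Candidate y = [0, 1, 1, 0, 0, 0, 0, 0]; check y·C column-wise:
  col T0: 1·0 + 1·0 + 0·1 + 0·1 + 0·-2 = 0
  col T1: 1·0 + 1·0 + 0·3 + 0·-2 = 0
  col T2: 1·-3 + 1·3 = 0
  col T3: 0·2 + 1·0 + 1·0 + 0·-2 = 0
  col T4: 1·0 + 1·0 + 0·-2 + 0·2 = 0

y = (p0:0, p1:1, p2:1, p3:0, p4:0, p5:0, p6:0, p7:0)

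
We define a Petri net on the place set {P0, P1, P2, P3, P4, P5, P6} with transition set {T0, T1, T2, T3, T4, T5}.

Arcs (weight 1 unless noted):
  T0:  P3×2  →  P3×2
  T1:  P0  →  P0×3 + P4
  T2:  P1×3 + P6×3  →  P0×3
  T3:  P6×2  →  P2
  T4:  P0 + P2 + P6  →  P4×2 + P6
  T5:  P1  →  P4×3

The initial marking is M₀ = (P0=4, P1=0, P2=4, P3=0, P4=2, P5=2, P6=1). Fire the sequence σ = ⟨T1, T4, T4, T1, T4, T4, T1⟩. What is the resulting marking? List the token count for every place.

(P0=6, P1=0, P2=0, P3=0, P4=13, P5=2, P6=1)

step 1: fire T1:  (P0=4, P1=0, P2=4, P3=0, P4=2, P5=2, P6=1) → (P0=6, P1=0, P2=4, P3=0, P4=3, P5=2, P6=1)
step 2: fire T4:  (P0=6, P1=0, P2=4, P3=0, P4=3, P5=2, P6=1) → (P0=5, P1=0, P2=3, P3=0, P4=5, P5=2, P6=1)
step 3: fire T4:  (P0=5, P1=0, P2=3, P3=0, P4=5, P5=2, P6=1) → (P0=4, P1=0, P2=2, P3=0, P4=7, P5=2, P6=1)
step 4: fire T1:  (P0=4, P1=0, P2=2, P3=0, P4=7, P5=2, P6=1) → (P0=6, P1=0, P2=2, P3=0, P4=8, P5=2, P6=1)
step 5: fire T4:  (P0=6, P1=0, P2=2, P3=0, P4=8, P5=2, P6=1) → (P0=5, P1=0, P2=1, P3=0, P4=10, P5=2, P6=1)
step 6: fire T4:  (P0=5, P1=0, P2=1, P3=0, P4=10, P5=2, P6=1) → (P0=4, P1=0, P2=0, P3=0, P4=12, P5=2, P6=1)
step 7: fire T1:  (P0=4, P1=0, P2=0, P3=0, P4=12, P5=2, P6=1) → (P0=6, P1=0, P2=0, P3=0, P4=13, P5=2, P6=1)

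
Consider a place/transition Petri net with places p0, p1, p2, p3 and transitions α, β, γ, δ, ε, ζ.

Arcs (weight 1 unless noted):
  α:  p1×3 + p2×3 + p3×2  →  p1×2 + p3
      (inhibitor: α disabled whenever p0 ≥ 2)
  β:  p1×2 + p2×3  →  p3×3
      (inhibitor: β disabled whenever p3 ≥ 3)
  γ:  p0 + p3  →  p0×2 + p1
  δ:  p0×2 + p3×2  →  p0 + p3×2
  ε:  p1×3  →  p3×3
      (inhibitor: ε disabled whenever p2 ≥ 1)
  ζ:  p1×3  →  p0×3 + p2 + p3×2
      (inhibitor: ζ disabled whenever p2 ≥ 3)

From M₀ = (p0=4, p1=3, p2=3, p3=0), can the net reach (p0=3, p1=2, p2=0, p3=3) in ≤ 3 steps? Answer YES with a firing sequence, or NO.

NO — not reachable within 3 firings

depth 0: 1 marking
depth 1: 2 markings reached so far
depth 2: 4 markings reached so far
depth 3: 7 markings reached so far
target is not among the 7 markings reachable within 3 steps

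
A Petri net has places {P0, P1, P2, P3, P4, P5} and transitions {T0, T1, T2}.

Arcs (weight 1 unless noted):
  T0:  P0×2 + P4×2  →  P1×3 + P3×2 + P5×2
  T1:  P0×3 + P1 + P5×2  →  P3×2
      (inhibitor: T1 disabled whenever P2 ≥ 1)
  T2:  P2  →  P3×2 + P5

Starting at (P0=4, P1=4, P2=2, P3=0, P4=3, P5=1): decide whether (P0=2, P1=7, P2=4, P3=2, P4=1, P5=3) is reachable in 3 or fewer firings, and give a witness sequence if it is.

depth 0: 1 marking
depth 1: 3 markings reached so far
depth 2: 5 markings reached so far
depth 3: 7 markings reached so far
target is not among the 7 markings reachable within 3 steps

NO — not reachable within 3 firings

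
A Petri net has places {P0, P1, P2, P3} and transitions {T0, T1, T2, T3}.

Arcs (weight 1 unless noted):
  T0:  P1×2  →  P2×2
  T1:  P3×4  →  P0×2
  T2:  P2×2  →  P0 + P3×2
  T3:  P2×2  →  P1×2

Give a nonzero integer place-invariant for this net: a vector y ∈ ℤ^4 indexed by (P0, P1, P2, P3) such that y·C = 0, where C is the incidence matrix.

y = (P0:2, P1:2, P2:2, P3:1)

Incidence matrix C (rows=places, cols=transitions):
       T0   T1   T2   T3
   P0   0    2    1    0
   P1  -2    0    0    2
   P2   2    0   -2   -2
   P3   0   -4    2    0

Candidate y = [2, 2, 2, 1]; check y·C column-wise:
  col T0: 2·0 + 2·-2 + 2·2 + 1·0 = 0
  col T1: 2·2 + 2·0 + 2·0 + 1·-4 = 0
  col T2: 2·1 + 2·0 + 2·-2 + 1·2 = 0
  col T3: 2·0 + 2·2 + 2·-2 + 1·0 = 0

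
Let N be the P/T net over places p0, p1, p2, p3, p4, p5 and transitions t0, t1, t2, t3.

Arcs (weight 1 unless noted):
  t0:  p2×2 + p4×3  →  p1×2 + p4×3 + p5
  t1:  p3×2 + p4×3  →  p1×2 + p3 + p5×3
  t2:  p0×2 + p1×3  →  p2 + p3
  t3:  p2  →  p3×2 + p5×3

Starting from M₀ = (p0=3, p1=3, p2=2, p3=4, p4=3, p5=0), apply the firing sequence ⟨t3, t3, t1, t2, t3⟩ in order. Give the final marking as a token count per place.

step 1: fire t3:  (p0=3, p1=3, p2=2, p3=4, p4=3, p5=0) → (p0=3, p1=3, p2=1, p3=6, p4=3, p5=3)
step 2: fire t3:  (p0=3, p1=3, p2=1, p3=6, p4=3, p5=3) → (p0=3, p1=3, p2=0, p3=8, p4=3, p5=6)
step 3: fire t1:  (p0=3, p1=3, p2=0, p3=8, p4=3, p5=6) → (p0=3, p1=5, p2=0, p3=7, p4=0, p5=9)
step 4: fire t2:  (p0=3, p1=5, p2=0, p3=7, p4=0, p5=9) → (p0=1, p1=2, p2=1, p3=8, p4=0, p5=9)
step 5: fire t3:  (p0=1, p1=2, p2=1, p3=8, p4=0, p5=9) → (p0=1, p1=2, p2=0, p3=10, p4=0, p5=12)

(p0=1, p1=2, p2=0, p3=10, p4=0, p5=12)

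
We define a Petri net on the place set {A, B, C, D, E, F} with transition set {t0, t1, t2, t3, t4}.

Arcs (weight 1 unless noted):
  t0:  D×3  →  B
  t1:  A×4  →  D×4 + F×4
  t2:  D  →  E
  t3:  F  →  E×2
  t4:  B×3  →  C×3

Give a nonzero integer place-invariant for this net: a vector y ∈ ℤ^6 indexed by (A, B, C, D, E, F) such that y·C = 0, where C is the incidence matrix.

Incidence matrix C (rows=places, cols=transitions):
       t0   t1   t2   t3   t4
    A   0   -4    0    0    0
    B   1    0    0    0   -3
    C   0    0    0    0    3
    D  -3    4   -1    0    0
    E   0    0    1    2    0
    F   0    4    0   -1    0

Candidate y = [3, 3, 3, 1, 1, 2]; check y·C column-wise:
  col t0: 3·0 + 3·1 + 3·0 + 1·-3 + 1·0 + 2·0 = 0
  col t1: 3·-4 + 3·0 + 3·0 + 1·4 + 1·0 + 2·4 = 0
  col t2: 3·0 + 3·0 + 3·0 + 1·-1 + 1·1 + 2·0 = 0
  col t3: 3·0 + 3·0 + 3·0 + 1·0 + 1·2 + 2·-1 = 0
  col t4: 3·0 + 3·-3 + 3·3 + 1·0 + 1·0 + 2·0 = 0

y = (A:3, B:3, C:3, D:1, E:1, F:2)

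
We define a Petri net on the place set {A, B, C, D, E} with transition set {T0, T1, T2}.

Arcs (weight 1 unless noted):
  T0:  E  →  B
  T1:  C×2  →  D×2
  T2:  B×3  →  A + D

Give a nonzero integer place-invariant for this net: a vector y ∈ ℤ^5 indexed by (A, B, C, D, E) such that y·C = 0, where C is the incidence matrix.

y = (A:1, B:0, C:-1, D:-1, E:0)

Incidence matrix C (rows=places, cols=transitions):
       T0   T1   T2
    A   0    0    1
    B   1    0   -3
    C   0   -2    0
    D   0    2    1
    E  -1    0    0

Candidate y = [1, 0, -1, -1, 0]; check y·C column-wise:
  col T0: 1·0 + 0·1 + -1·0 + -1·0 + 0·-1 = 0
  col T1: 1·0 + -1·-2 + -1·2 = 0
  col T2: 1·1 + 0·-3 + -1·0 + -1·1 = 0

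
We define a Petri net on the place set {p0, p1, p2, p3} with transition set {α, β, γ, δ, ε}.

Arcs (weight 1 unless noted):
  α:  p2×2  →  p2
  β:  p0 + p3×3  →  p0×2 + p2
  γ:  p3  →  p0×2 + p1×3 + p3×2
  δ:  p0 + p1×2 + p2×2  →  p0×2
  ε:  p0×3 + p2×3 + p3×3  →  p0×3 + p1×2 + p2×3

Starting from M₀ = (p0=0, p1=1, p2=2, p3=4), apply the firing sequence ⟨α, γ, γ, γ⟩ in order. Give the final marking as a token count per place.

step 1: fire α:  (p0=0, p1=1, p2=2, p3=4) → (p0=0, p1=1, p2=1, p3=4)
step 2: fire γ:  (p0=0, p1=1, p2=1, p3=4) → (p0=2, p1=4, p2=1, p3=5)
step 3: fire γ:  (p0=2, p1=4, p2=1, p3=5) → (p0=4, p1=7, p2=1, p3=6)
step 4: fire γ:  (p0=4, p1=7, p2=1, p3=6) → (p0=6, p1=10, p2=1, p3=7)

(p0=6, p1=10, p2=1, p3=7)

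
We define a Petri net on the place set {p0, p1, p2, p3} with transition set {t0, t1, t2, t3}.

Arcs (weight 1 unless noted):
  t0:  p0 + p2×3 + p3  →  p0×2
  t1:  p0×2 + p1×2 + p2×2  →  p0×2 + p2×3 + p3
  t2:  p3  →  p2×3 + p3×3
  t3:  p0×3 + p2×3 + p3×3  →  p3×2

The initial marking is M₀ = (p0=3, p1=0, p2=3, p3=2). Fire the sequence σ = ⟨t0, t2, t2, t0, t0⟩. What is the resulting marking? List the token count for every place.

(p0=6, p1=0, p2=0, p3=3)

step 1: fire t0:  (p0=3, p1=0, p2=3, p3=2) → (p0=4, p1=0, p2=0, p3=1)
step 2: fire t2:  (p0=4, p1=0, p2=0, p3=1) → (p0=4, p1=0, p2=3, p3=3)
step 3: fire t2:  (p0=4, p1=0, p2=3, p3=3) → (p0=4, p1=0, p2=6, p3=5)
step 4: fire t0:  (p0=4, p1=0, p2=6, p3=5) → (p0=5, p1=0, p2=3, p3=4)
step 5: fire t0:  (p0=5, p1=0, p2=3, p3=4) → (p0=6, p1=0, p2=0, p3=3)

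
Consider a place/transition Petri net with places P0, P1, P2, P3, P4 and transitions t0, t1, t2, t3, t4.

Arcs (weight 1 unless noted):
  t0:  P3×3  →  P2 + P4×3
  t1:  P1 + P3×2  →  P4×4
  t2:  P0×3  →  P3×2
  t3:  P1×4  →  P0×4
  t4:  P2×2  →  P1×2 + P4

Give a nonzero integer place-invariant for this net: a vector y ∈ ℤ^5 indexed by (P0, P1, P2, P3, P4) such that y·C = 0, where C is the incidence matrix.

y = (P0:2, P1:2, P2:3, P3:3, P4:2)

Incidence matrix C (rows=places, cols=transitions):
       t0   t1   t2   t3   t4
   P0   0    0   -3    4    0
   P1   0   -1    0   -4    2
   P2   1    0    0    0   -2
   P3  -3   -2    2    0    0
   P4   3    4    0    0    1

Candidate y = [2, 2, 3, 3, 2]; check y·C column-wise:
  col t0: 2·0 + 2·0 + 3·1 + 3·-3 + 2·3 = 0
  col t1: 2·0 + 2·-1 + 3·0 + 3·-2 + 2·4 = 0
  col t2: 2·-3 + 2·0 + 3·0 + 3·2 + 2·0 = 0
  col t3: 2·4 + 2·-4 + 3·0 + 3·0 + 2·0 = 0
  col t4: 2·0 + 2·2 + 3·-2 + 3·0 + 2·1 = 0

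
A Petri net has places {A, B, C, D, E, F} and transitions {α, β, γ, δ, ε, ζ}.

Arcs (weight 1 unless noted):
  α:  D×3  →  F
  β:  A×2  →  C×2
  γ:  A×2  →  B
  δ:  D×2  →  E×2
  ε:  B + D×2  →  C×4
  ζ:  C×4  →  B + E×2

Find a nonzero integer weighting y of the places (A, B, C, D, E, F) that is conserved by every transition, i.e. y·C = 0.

y = (A:1, B:2, C:1, D:1, E:1, F:3)

Incidence matrix C (rows=places, cols=transitions):
        α    β    γ    δ    ε    ζ
    A   0   -2   -2    0    0    0
    B   0    0    1    0   -1    1
    C   0    2    0    0    4   -4
    D  -3    0    0   -2   -2    0
    E   0    0    0    2    0    2
    F   1    0    0    0    0    0

Candidate y = [1, 2, 1, 1, 1, 3]; check y·C column-wise:
  col α: 1·0 + 2·0 + 1·0 + 1·-3 + 1·0 + 3·1 = 0
  col β: 1·-2 + 2·0 + 1·2 + 1·0 + 1·0 + 3·0 = 0
  col γ: 1·-2 + 2·1 + 1·0 + 1·0 + 1·0 + 3·0 = 0
  col δ: 1·0 + 2·0 + 1·0 + 1·-2 + 1·2 + 3·0 = 0
  col ε: 1·0 + 2·-1 + 1·4 + 1·-2 + 1·0 + 3·0 = 0
  col ζ: 1·0 + 2·1 + 1·-4 + 1·0 + 1·2 + 3·0 = 0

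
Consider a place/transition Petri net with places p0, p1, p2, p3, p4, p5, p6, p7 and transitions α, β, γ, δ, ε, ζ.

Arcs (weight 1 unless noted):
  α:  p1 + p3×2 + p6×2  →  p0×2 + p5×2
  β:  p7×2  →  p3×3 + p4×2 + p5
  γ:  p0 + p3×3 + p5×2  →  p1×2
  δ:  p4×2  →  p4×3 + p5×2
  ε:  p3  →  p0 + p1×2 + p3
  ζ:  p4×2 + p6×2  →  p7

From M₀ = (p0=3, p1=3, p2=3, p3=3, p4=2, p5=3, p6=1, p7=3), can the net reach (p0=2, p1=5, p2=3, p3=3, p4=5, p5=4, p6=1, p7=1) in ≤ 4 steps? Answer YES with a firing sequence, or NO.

YES — reachable via ⟨β, γ, δ⟩ (3 firings)

step 1: fire β:  (p0=3, p1=3, p2=3, p3=3, p4=2, p5=3, p6=1, p7=3) → (p0=3, p1=3, p2=3, p3=6, p4=4, p5=4, p6=1, p7=1)
step 2: fire γ:  (p0=3, p1=3, p2=3, p3=6, p4=4, p5=4, p6=1, p7=1) → (p0=2, p1=5, p2=3, p3=3, p4=4, p5=2, p6=1, p7=1)
step 3: fire δ:  (p0=2, p1=5, p2=3, p3=3, p4=4, p5=2, p6=1, p7=1) → (p0=2, p1=5, p2=3, p3=3, p4=5, p5=4, p6=1, p7=1)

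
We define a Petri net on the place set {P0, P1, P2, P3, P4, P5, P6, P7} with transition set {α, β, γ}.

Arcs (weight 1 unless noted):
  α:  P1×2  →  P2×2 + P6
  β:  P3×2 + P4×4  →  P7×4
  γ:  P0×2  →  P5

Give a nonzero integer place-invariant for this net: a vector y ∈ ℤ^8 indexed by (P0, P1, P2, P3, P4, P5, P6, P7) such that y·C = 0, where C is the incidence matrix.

Incidence matrix C (rows=places, cols=transitions):
        α    β    γ
   P0   0    0   -2
   P1  -2    0    0
   P2   2    0    0
   P3   0   -2    0
   P4   0   -4    0
   P5   0    0    1
   P6   1    0    0
   P7   0    4    0

Candidate y = [0, 1, 1, 0, 0, 0, 0, 0]; check y·C column-wise:
  col α: 1·-2 + 1·2 + 0·1 = 0
  col β: 1·0 + 1·0 + 0·-2 + 0·-4 + 0·4 = 0
  col γ: 0·-2 + 1·0 + 1·0 + 0·1 = 0

y = (P0:0, P1:1, P2:1, P3:0, P4:0, P5:0, P6:0, P7:0)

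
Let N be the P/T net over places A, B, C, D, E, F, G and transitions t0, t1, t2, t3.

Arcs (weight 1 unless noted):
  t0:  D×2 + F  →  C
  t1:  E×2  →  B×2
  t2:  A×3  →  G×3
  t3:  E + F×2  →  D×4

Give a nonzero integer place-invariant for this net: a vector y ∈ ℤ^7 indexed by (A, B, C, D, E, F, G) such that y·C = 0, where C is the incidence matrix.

Incidence matrix C (rows=places, cols=transitions):
       t0   t1   t2   t3
    A   0    0   -3    0
    B   0    2    0    0
    C   1    0    0    0
    D  -2    0    0    4
    E   0   -2    0   -1
    F  -1    0    0   -2
    G   0    0    3    0

Candidate y = [0, 4, 2, 1, 4, 0, 0]; check y·C column-wise:
  col t0: 4·0 + 2·1 + 1·-2 + 4·0 + 0·-1 = 0
  col t1: 4·2 + 2·0 + 1·0 + 4·-2 = 0
  col t2: 0·-3 + 4·0 + 2·0 + 1·0 + 4·0 + 0·3 = 0
  col t3: 4·0 + 2·0 + 1·4 + 4·-1 + 0·-2 = 0

y = (A:0, B:4, C:2, D:1, E:4, F:0, G:0)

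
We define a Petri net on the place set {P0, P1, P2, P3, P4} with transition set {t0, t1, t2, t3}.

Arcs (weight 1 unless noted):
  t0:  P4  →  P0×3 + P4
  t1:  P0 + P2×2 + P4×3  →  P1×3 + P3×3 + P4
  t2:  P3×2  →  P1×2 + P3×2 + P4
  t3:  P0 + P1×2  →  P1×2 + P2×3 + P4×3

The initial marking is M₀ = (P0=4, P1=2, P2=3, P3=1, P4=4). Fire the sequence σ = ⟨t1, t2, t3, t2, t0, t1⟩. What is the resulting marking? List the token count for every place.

step 1: fire t1:  (P0=4, P1=2, P2=3, P3=1, P4=4) → (P0=3, P1=5, P2=1, P3=4, P4=2)
step 2: fire t2:  (P0=3, P1=5, P2=1, P3=4, P4=2) → (P0=3, P1=7, P2=1, P3=4, P4=3)
step 3: fire t3:  (P0=3, P1=7, P2=1, P3=4, P4=3) → (P0=2, P1=7, P2=4, P3=4, P4=6)
step 4: fire t2:  (P0=2, P1=7, P2=4, P3=4, P4=6) → (P0=2, P1=9, P2=4, P3=4, P4=7)
step 5: fire t0:  (P0=2, P1=9, P2=4, P3=4, P4=7) → (P0=5, P1=9, P2=4, P3=4, P4=7)
step 6: fire t1:  (P0=5, P1=9, P2=4, P3=4, P4=7) → (P0=4, P1=12, P2=2, P3=7, P4=5)

(P0=4, P1=12, P2=2, P3=7, P4=5)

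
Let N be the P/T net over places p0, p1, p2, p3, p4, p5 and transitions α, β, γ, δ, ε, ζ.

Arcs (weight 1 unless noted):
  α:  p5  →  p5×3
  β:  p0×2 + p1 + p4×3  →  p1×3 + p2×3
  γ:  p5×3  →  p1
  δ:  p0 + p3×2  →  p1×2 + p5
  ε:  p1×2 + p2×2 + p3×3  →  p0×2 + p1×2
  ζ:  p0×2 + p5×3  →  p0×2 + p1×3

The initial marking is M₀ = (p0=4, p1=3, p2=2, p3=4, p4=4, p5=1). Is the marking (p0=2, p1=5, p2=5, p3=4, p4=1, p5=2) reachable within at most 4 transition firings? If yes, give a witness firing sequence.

NO — not reachable within 4 firings

depth 0: 1 marking
depth 1: 5 markings reached so far
depth 2: 14 markings reached so far
depth 3: 32 markings reached so far
depth 4: 56 markings reached so far
target is not among the 56 markings reachable within 4 steps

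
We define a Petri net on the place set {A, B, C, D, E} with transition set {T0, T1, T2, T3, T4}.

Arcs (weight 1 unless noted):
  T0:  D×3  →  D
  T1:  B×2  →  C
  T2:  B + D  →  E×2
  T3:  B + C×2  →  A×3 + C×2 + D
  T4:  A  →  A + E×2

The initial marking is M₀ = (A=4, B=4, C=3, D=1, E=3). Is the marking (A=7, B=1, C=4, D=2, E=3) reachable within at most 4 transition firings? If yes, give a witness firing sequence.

step 1: fire T1:  (A=4, B=4, C=3, D=1, E=3) → (A=4, B=2, C=4, D=1, E=3)
step 2: fire T3:  (A=4, B=2, C=4, D=1, E=3) → (A=7, B=1, C=4, D=2, E=3)

YES — reachable via ⟨T1, T3⟩ (2 firings)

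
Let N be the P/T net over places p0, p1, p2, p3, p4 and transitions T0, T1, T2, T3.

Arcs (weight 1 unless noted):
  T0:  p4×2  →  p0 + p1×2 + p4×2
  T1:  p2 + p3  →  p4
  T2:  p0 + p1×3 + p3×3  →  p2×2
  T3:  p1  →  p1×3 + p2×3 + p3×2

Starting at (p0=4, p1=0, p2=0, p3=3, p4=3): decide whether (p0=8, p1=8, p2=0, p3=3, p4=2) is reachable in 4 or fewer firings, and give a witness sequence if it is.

depth 0: 1 marking
depth 1: 2 markings reached so far
depth 2: 4 markings reached so far
depth 3: 10 markings reached so far
depth 4: 21 markings reached so far
target is not among the 21 markings reachable within 4 steps

NO — not reachable within 4 firings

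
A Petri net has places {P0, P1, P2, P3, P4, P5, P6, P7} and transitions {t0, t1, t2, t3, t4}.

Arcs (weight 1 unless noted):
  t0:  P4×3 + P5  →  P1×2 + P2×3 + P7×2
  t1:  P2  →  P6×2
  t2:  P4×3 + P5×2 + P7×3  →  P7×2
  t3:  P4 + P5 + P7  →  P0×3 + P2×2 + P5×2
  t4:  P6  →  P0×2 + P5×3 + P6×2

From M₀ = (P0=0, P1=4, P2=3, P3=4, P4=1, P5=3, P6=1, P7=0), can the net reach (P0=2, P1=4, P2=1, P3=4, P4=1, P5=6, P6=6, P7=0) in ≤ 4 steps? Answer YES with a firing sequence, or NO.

YES — reachable via ⟨t1, t1, t4⟩ (3 firings)

step 1: fire t1:  (P0=0, P1=4, P2=3, P3=4, P4=1, P5=3, P6=1, P7=0) → (P0=0, P1=4, P2=2, P3=4, P4=1, P5=3, P6=3, P7=0)
step 2: fire t1:  (P0=0, P1=4, P2=2, P3=4, P4=1, P5=3, P6=3, P7=0) → (P0=0, P1=4, P2=1, P3=4, P4=1, P5=3, P6=5, P7=0)
step 3: fire t4:  (P0=0, P1=4, P2=1, P3=4, P4=1, P5=3, P6=5, P7=0) → (P0=2, P1=4, P2=1, P3=4, P4=1, P5=6, P6=6, P7=0)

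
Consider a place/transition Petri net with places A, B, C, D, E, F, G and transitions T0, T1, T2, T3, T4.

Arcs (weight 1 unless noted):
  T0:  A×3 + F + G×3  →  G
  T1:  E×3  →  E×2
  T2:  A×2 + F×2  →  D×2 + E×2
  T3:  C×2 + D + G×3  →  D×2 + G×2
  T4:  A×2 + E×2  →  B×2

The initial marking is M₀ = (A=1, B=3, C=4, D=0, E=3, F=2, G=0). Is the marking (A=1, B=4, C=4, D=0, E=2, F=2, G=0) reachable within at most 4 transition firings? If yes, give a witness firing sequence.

depth 0: 1 marking
depth 1: 2 markings reached so far
depth 2: 2 markings reached so far
(frontier empty at depth 2; search complete)
target is not among the 2 markings reachable within 4 steps

NO — not reachable within 4 firings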